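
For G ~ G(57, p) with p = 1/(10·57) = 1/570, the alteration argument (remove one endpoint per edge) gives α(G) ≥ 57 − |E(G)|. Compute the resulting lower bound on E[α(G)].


E[|E(G)|] = C(57, 2)·p = 1596 · (1/570) = 14/5.
E[α(G)] ≥ n − E[|E(G)|] = 57 − 14/5 = 271/5.
Numerically: ≈ 54.200000.
(This is only a lower bound; the true E[α(G)] may be larger.)

E[α(G)] ≥ 271/5 ≈ 54.200000.


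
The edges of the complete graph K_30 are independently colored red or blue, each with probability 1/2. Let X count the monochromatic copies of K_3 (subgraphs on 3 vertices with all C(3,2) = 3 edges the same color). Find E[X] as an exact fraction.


Let X = Σ_S X_S over the C(30, 3) = 4060 subsets S of size 3, where X_S = 1 if the K_3 on S is monochromatic.
For a fixed S, the K_3 on S has C(3, 2) = 3 edges. P[all 3 edges red] = (1/2)^3, and likewise for blue, so P[monochromatic] = 2·(1/2)^3 = 2^{1 − 3} = 1/4.
By linearity: E[X] = C(30, 3) · 2^{1 − 3} = 4060 · 1/4 = 1015.
Numerically: E[X] ≈ 1015.00000.

E[X] = C(30,3)·2^(1−C(3,2)) = 1015 ≈ 1015.00000.


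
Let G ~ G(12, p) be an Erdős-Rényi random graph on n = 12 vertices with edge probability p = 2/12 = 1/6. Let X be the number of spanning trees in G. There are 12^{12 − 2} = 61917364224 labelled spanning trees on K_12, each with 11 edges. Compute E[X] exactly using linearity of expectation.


K_12 has 12^{12 − 2} = 61917364224 labelled spanning trees.
For each such spanning tree H, let X_H = 1 if all 11 edges of H are present in G. Then P[X_H = 1] = p^{11} = (1/6)^{11} = 1/362797056.
By linearity: E[X] = Σ_H E[X_H] = 61917364224 · p^{11} = 61917364224 · 1/362797056 = 512/3.
Numerically: E[X] ≈ 170.67.

E[X] = 61917364224 · (1/6)^{11} = 512/3 ≈ 170.67.


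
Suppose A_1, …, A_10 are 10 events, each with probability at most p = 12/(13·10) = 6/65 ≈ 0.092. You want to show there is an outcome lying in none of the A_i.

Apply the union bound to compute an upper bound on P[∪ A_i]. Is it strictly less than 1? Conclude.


Union bound: P[∪_{i=1}^{10} A_i] ≤ Σ_i P[A_i] ≤ 10·p = 10·(6/65) = 12/13.
Numerically: 12/13 ≈ 0.923.
Is 12/13 < 1? YES.
Since P[∪ A_i] ≤ 12/13 < 1, the complement has P[∩ A_i^c] ≥ 1 − 12/13 = 1/13 > 0, so some outcome avoids every A_i.

10·p = 12/13 ≈ 0.923; existence CERTIFIED by the union bound.


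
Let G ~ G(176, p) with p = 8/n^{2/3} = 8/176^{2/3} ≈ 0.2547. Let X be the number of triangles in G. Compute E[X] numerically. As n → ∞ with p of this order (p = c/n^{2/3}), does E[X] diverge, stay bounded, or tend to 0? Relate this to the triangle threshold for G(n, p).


Number of potential triangles: C(176, 3) = 893200.
Each occurs with probability p³ ≈ (0.2547)³ ≈ 1.652893e-02.
By linearity: E[X] = C(176, 3)·p³ ≈ 893200 · 1.652893e-02 ≈ 14763.6364.
Since α = 2/3 < 1, p = c/n^{2/3} ≫ 1/n is above the triangle threshold p ~ 1/n. Asymptotically E[X] ~ (c³/6)·n^{3(1−α)} = (8³/6)·n^{1} → ∞; triangles are abundant w.h.p.

E[X] ≈ 14763.6364; in regime p = Θ(1/n^{2/3}) E[X] diverges (above the triangle threshold p ~ 1/n).


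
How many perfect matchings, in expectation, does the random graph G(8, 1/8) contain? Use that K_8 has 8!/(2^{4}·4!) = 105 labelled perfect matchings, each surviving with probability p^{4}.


K_8 has 8!/(2^{4}·4!) = 105 labelled perfect matchings.
For each such perfect matching H, let X_H = 1 if all 4 edges of H are present in G. Then P[X_H = 1] = p^{4} = (1/8)^{4} = 1/4096.
Summing the indicators: E[X] = Σ_H E[X_H] = 105 · p^{4} = 105 · 1/4096 = 105/4096.
Numerically: E[X] ≈ 0.025635.

E[X] = 105 · (1/8)^{4} = 105/4096 ≈ 0.025635.


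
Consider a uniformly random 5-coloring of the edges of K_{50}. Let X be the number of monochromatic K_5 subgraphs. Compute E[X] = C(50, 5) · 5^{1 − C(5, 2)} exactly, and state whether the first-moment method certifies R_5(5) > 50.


E[X] = C(50, 5) · 5^{1 − 10} = 2118760 · 5^{−9} = 2118760/1953125.
As a reduced fraction: E[X] = 423752/390625 ≈ 1.08481.
Is E[X] < 1? NO.
Since E[X] ≥ 1, the first-moment bound is inconclusive at n = 50; it does NOT by itself certify R_5(5) > 50.

E[X] = 423752/390625 ≈ 1.08481; E[X] ≥ 1; first-moment method inconclusive here.


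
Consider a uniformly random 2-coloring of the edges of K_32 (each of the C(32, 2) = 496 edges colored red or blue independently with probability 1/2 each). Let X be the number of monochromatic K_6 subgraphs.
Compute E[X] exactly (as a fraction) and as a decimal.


Let X = Σ_S X_S over the C(32, 6) = 906192 subsets S of size 6, where X_S = 1 if the K_6 on S is monochromatic.
For a fixed S, the K_6 on S has C(6, 2) = 15 edges. P[all 15 edges red] = (1/2)^15, and likewise for blue, so P[monochromatic] = 2·(1/2)^15 = 2^{1 − 15} = 1/16384.
Summing: E[X] = C(32, 6) · 2^{1 − 15} = 906192 · 1/16384 = 56637/1024.
Numerically: E[X] ≈ 55.30957.

E[X] = C(32,6)·2^(1−C(6,2)) = 56637/1024 ≈ 55.30957.


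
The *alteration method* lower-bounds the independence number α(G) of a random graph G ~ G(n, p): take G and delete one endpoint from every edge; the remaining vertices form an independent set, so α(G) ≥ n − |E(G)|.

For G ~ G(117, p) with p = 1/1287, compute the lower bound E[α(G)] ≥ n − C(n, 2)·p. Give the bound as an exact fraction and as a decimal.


E[|E(G)|] = C(117, 2)·p = 6786 · (1/1287) = 58/11.
E[α(G)] ≥ n − E[|E(G)|] = 117 − 58/11 = 1229/11.
Numerically: ≈ 111.72727.
(This is only a lower bound; the true E[α(G)] may be larger.)

E[α(G)] ≥ 1229/11 ≈ 111.72727.


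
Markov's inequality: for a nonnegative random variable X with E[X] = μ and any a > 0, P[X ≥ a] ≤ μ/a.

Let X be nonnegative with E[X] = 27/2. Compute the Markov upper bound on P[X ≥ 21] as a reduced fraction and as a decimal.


μ = E[X] = 27/2, a = 21.
Markov: P[X ≥ 21] ≤ μ/a = (27/2)/21 = 9/14.
Numerically: ≈ 0.64286.
(Since a = 21 > μ = 13.50000, the bound 9/14 is < 1 and informative.)

P[X ≥ 21] ≤ 9/14 ≈ 0.64286.


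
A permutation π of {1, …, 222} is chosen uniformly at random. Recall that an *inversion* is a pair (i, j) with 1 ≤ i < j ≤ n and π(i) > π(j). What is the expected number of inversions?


Write X = Σ X_I over the C(222, 2) = 24531 pairs i < j, with X_I the indicator of one inversion.
There are 24531 indicators.
For each fixed pair i < j, the values π(i) and π(j) are two distinct elements of {1, …, 222} in uniformly random order; by symmetry P[π(i) > π(j)] = 1/2.
By linearity: E[X] = 24531 · (1/2) = C(222, 2) · (1/2) = 24531/2 = 24531/2 ≈ 12265.50000.

E[X] = 24531/2 = 12265.50000.


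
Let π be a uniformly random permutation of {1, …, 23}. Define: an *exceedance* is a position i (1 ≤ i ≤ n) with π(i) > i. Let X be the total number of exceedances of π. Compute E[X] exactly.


Write X = Σ_{i=1}^{23} X_i, where X_i = 1_{π(i) > i}.
For each fixed i, π(i) is uniform over {1, …, 23} (marginal of a uniform permutation), so P[π(i) > i] = (n − i)/n. Summing: Σ_{i=1}^{23} (n − i)/n = (0 + 1 + … + 22)/23 = 23(23 − 1)/(2·23) = (23 − 1)/2.
Hence E[X] = Σ_{i=1}^{23} (23 − i)/23 = 11 ≈ 11.000000.

E[X] = 11 = 11.000000.


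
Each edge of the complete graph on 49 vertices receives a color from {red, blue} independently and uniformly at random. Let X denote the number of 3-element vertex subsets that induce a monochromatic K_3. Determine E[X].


Let X = Σ_S X_S over the C(49, 3) = 18424 subsets S of size 3, where X_S = 1 if the K_3 on S is monochromatic.
For a fixed S, the K_3 on S has C(3, 2) = 3 edges. P[all 3 edges red] = (1/2)^3, and likewise for blue, so P[monochromatic] = 2·(1/2)^3 = 2^{1 − 3} = 1/4.
By linearity: E[X] = C(49, 3) · 2^{1 − 3} = 18424 · 1/4 = 4606.
Numerically: E[X] ≈ 4606.000.

E[X] = C(49,3)·2^(1−C(3,2)) = 4606 ≈ 4606.000.


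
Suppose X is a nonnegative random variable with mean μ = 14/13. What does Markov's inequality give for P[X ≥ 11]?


μ = E[X] = 14/13, a = 11.
Markov: P[X ≥ 11] ≤ μ/a = (14/13)/11 = 14/143.
Numerically: ≈ 0.0979.
(Since a = 11 > μ = 1.0769, the bound 14/143 is < 1 and informative.)

P[X ≥ 11] ≤ 14/143 ≈ 0.0979.


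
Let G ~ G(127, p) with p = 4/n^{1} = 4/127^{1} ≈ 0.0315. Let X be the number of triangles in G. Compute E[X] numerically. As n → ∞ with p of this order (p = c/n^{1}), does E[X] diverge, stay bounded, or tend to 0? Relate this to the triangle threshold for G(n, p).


Number of potential triangles: C(127, 3) = 333375.
Each occurs with probability p³ ≈ (0.0315)³ ≈ 3.124416e-05.
By linearity: E[X] = C(127, 3)·p³ ≈ 333375 · 3.124416e-05 ≈ 10.4160.
Here α = 1, so p = 4/n is exactly at the triangle threshold p ~ 1/n. Asymptotically E[X] → c³/6 = 4³/6 = 32/3 ≈ 10.6667, a bounded constant. In this regime the triangle count is asymptotically Poisson(c³/6).

E[X] ≈ 10.4160; in regime p = Θ(1/n^{1}) E[X] stays bounded (at the triangle threshold p ~ 1/n).


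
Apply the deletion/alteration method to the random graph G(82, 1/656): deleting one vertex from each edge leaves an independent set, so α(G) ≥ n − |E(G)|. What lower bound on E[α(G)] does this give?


E[|E(G)|] = C(82, 2)·p = 3321 · (1/656) = 81/16.
E[α(G)] ≥ n − E[|E(G)|] = 82 − 81/16 = 1231/16.
Numerically: ≈ 76.93750.
(This is only a lower bound; the true E[α(G)] may be larger.)

E[α(G)] ≥ 1231/16 ≈ 76.93750.


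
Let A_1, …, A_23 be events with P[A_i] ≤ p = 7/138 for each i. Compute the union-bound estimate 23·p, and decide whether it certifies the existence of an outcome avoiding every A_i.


Union bound: P[∪_{i=1}^{23} A_i] ≤ Σ_i P[A_i] ≤ 23·p = 23·(7/138) = 7/6.
Numerically: 7/6 ≈ 1.1666667.
Is 7/6 < 1? NO.
Since the bound 7/6 is ≥ 1, the union bound is uninformative here; it does NOT by itself certify existence.

23·p = 7/6 ≈ 1.1666667; existence NOT certified by the union bound.


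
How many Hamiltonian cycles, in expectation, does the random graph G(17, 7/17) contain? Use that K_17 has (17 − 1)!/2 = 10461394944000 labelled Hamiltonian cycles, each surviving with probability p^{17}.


K_17 has (17 − 1)!/2 = 10461394944000 labelled Hamiltonian cycles.
For each such Hamiltonian cycle H, let X_H = 1 if all 17 edges of H are present in G. Then P[X_H = 1] = p^{17} = (7/17)^{17} = 232630513987207/827240261886336764177.
Summing the indicators: E[X] = Σ_H E[X_H] = 10461394944000 · p^{17} = 10461394944000 · 232630513987207/827240261886336764177 = 2433639682845888590481408000/827240261886336764177.
Numerically: E[X] ≈ 2.94e+06.

E[X] = 10461394944000 · (7/17)^{17} = 2433639682845888590481408000/827240261886336764177 ≈ 2.94e+06.


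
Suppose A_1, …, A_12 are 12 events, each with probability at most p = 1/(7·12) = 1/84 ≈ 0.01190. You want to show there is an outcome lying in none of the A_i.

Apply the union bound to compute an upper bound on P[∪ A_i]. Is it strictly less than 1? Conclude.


Union bound: P[∪_{i=1}^{12} A_i] ≤ Σ_i P[A_i] ≤ 12·p = 12·(1/84) = 1/7.
Numerically: 1/7 ≈ 0.14286.
Is 1/7 < 1? YES.
Since P[∪ A_i] ≤ 1/7 < 1, the complement has P[∩ A_i^c] ≥ 1 − 1/7 = 6/7 > 0, so some outcome avoids every A_i.

12·p = 1/7 ≈ 0.14286; existence CERTIFIED by the union bound.


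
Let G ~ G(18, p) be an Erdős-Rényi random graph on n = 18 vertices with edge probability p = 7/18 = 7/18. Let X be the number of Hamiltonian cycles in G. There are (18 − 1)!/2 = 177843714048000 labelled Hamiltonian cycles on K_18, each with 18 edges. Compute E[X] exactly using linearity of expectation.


K_18 has (18 − 1)!/2 = 177843714048000 labelled Hamiltonian cycles.
For each such Hamiltonian cycle H, let X_H = 1 if all 18 edges of H are present in G. Then P[X_H = 1] = p^{18} = (7/18)^{18} = 1628413597910449/39346408075296537575424.
By linearity: E[X] = Σ_H E[X_H] = 177843714048000 · p^{18} = 177843714048000 · 1628413597910449/39346408075296537575424 = 24246874921186846803875/3294258113514384.
Numerically: E[X] ≈ 7.3603e+06.

E[X] = 177843714048000 · (7/18)^{18} = 24246874921186846803875/3294258113514384 ≈ 7.3603e+06.


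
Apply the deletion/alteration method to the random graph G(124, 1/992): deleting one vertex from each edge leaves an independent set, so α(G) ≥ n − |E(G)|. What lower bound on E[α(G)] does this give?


E[|E(G)|] = C(124, 2)·p = 7626 · (1/992) = 123/16.
E[α(G)] ≥ n − E[|E(G)|] = 124 − 123/16 = 1861/16.
Numerically: ≈ 116.31250.
(This is only a lower bound; the true E[α(G)] may be larger.)

E[α(G)] ≥ 1861/16 ≈ 116.31250.


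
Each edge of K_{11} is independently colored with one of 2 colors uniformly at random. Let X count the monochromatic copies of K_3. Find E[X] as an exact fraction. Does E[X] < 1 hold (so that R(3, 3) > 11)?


E[X] = C(11, 3) · 2^{1 − 3} = 165 · 2^{−2} = 165/4.
As a reduced fraction: E[X] = 165/4 ≈ 41.2500000.
Is E[X] < 1? NO.
Since E[X] ≥ 1, the first-moment bound is inconclusive at n = 11; it does NOT by itself certify R(3, 3) > 11.

E[X] = 165/4 ≈ 41.2500000; E[X] ≥ 1; first-moment method inconclusive here.


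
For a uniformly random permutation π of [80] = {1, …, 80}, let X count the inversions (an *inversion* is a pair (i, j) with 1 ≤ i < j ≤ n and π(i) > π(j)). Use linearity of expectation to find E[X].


Write X = Σ X_I over the C(80, 2) = 3160 pairs i < j, with X_I the indicator of one inversion.
There are 3160 indicators.
For each fixed pair i < j, the values π(i) and π(j) are two distinct elements of {1, …, 80} in uniformly random order; by symmetry P[π(i) > π(j)] = 1/2.
By linearity: E[X] = 3160 · (1/2) = C(80, 2) · (1/2) = 3160/2 = 1580 ≈ 1580.0000.

E[X] = 1580 = 1580.0000.


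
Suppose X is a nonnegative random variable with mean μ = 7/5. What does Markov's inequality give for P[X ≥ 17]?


μ = E[X] = 7/5, a = 17.
Markov: P[X ≥ 17] ≤ μ/a = (7/5)/17 = 7/85.
Numerically: ≈ 0.08235.
(Since a = 17 > μ = 1.40000, the bound 7/85 is < 1 and informative.)

P[X ≥ 17] ≤ 7/85 ≈ 0.08235.


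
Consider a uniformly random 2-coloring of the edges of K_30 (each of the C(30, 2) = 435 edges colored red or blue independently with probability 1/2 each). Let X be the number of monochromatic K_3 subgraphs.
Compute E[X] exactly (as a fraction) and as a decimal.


Let X = Σ_S X_S over the C(30, 3) = 4060 subsets S of size 3, where X_S = 1 if the K_3 on S is monochromatic.
For a fixed S, the K_3 on S has C(3, 2) = 3 edges. P[all 3 edges red] = (1/2)^3, and likewise for blue, so P[monochromatic] = 2·(1/2)^3 = 2^{1 − 3} = 1/4.
By linearity: E[X] = C(30, 3) · 2^{1 − 3} = 4060 · 1/4 = 1015.
Numerically: E[X] ≈ 1015.000000.

E[X] = C(30,3)·2^(1−C(3,2)) = 1015 ≈ 1015.000000.


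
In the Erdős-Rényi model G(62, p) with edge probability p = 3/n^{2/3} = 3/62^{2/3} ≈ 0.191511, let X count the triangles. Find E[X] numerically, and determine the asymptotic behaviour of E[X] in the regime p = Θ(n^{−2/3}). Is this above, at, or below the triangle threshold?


Number of potential triangles: C(62, 3) = 37820.
Each occurs with probability p³ ≈ (0.191511)³ ≈ 7.02393340e-03.
By linearity: E[X] = C(62, 3)·p³ ≈ 37820 · 7.02393340e-03 ≈ 265.645161.
Since α = 2/3 < 1, p = c/n^{2/3} ≫ 1/n is above the triangle threshold p ~ 1/n. Asymptotically E[X] ~ (c³/6)·n^{3(1−α)} = (3³/6)·n^{1} → ∞; triangles are abundant w.h.p.

E[X] ≈ 265.645161; in regime p = Θ(1/n^{2/3}) E[X] diverges (above the triangle threshold p ~ 1/n).


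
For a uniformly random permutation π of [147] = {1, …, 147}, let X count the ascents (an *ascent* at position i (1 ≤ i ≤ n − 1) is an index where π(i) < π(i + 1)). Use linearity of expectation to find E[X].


Write X = Σ X_I over i = 1, …, 146, with X_I the indicator of one ascent.
There are 146 indicators.
For each fixed i, the pair (π(i), π(i+1)) is a uniformly random ordered pair of distinct values from {1, …, 147}; by symmetry P[π(i) < π(i+1)] = 1/2.
By linearity: E[X] = 146 · (1/2) = (147 − 1) · (1/2) = 73 ≈ 73.000000.

E[X] = 73 = 73.000000.


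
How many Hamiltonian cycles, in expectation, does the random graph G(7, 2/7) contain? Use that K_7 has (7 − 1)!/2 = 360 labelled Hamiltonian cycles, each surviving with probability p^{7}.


K_7 has (7 − 1)!/2 = 360 labelled Hamiltonian cycles.
For each such Hamiltonian cycle H, let X_H = 1 if all 7 edges of H are present in G. Then P[X_H = 1] = p^{7} = (2/7)^{7} = 128/823543.
By linearity: E[X] = Σ_H E[X_H] = 360 · p^{7} = 360 · 128/823543 = 46080/823543.
Numerically: E[X] ≈ 0.05595.

E[X] = 360 · (2/7)^{7} = 46080/823543 ≈ 0.05595.


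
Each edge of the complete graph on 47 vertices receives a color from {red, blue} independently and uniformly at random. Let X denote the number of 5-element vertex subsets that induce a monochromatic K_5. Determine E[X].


Let X = Σ_S X_S over the C(47, 5) = 1533939 subsets S of size 5, where X_S = 1 if the K_5 on S is monochromatic.
For a fixed S, the K_5 on S has C(5, 2) = 10 edges. P[all 10 edges red] = (1/2)^10, and likewise for blue, so P[monochromatic] = 2·(1/2)^10 = 2^{1 − 10} = 1/512.
By linearity: E[X] = C(47, 5) · 2^{1 − 10} = 1533939 · 1/512 = 1533939/512.
Numerically: E[X] ≈ 2995.974609.

E[X] = C(47,5)·2^(1−C(5,2)) = 1533939/512 ≈ 2995.974609.


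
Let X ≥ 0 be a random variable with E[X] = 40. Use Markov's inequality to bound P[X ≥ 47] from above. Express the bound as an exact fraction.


μ = E[X] = 40, a = 47.
Markov: P[X ≥ 47] ≤ μ/a = (40)/47 = 40/47.
Numerically: ≈ 0.8511.
(Since a = 47 > μ = 40.0000, the bound 40/47 is < 1 and informative.)

P[X ≥ 47] ≤ 40/47 ≈ 0.8511.


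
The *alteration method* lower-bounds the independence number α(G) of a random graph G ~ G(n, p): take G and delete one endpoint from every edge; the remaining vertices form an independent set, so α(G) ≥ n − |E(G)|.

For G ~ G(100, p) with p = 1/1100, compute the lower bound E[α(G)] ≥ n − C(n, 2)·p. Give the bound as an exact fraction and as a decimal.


E[|E(G)|] = C(100, 2)·p = 4950 · (1/1100) = 9/2.
E[α(G)] ≥ n − E[|E(G)|] = 100 − 9/2 = 191/2.
Numerically: ≈ 95.5000.
(This is only a lower bound; the true E[α(G)] may be larger.)

E[α(G)] ≥ 191/2 ≈ 95.5000.


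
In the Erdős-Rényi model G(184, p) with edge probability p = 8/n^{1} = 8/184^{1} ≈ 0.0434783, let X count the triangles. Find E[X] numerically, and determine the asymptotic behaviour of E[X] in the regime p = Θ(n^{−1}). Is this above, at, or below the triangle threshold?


Number of potential triangles: C(184, 3) = 1021384.
Each occurs with probability p³ ≈ (0.0434783)³ ≈ 8.21895291e-05.
By linearity: E[X] = C(184, 3)·p³ ≈ 1021384 · 8.21895291e-05 ≈ 83.947070.
Here α = 1, so p = 8/n is exactly at the triangle threshold p ~ 1/n. Asymptotically E[X] → c³/6 = 8³/6 = 256/3 ≈ 85.333333, a bounded constant. In this regime the triangle count is asymptotically Poisson(c³/6).

E[X] ≈ 83.947070; in regime p = Θ(1/n^{1}) E[X] stays bounded (at the triangle threshold p ~ 1/n).


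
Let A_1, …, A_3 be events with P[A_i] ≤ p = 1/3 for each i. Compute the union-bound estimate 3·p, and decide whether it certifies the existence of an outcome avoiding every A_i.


Union bound: P[∪_{i=1}^{3} A_i] ≤ Σ_i P[A_i] ≤ 3·p = 3·(1/3) = 1.
Numerically: 1 ≈ 1.0000000.
Is 1 < 1? NO.
Since the bound 1 is ≥ 1, the union bound is uninformative here; it does NOT by itself certify existence.

3·p = 1 ≈ 1.0000000; existence NOT certified by the union bound.


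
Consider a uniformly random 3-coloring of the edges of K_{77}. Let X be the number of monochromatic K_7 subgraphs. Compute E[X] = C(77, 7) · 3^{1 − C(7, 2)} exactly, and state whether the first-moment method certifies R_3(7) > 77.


E[X] = C(77, 7) · 3^{1 − 21} = 2404808340 · 3^{−20} = 2404808340/3486784401.
As a reduced fraction: E[X] = 801602780/1162261467 ≈ 0.689692.
Is E[X] < 1? YES.
Since E[X] < 1, there exists a 3-coloring of K_{77} with no monochromatic K_7; hence R_3(7) > 77.

E[X] = 801602780/1162261467 ≈ 0.689692; E[X] < 1, so R_3(7) > 77.


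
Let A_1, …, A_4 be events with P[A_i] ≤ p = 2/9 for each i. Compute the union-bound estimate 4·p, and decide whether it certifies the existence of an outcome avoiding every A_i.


Union bound: P[∪_{i=1}^{4} A_i] ≤ Σ_i P[A_i] ≤ 4·p = 4·(2/9) = 8/9.
Numerically: 8/9 ≈ 0.8889.
Is 8/9 < 1? YES.
Since P[∪ A_i] ≤ 8/9 < 1, the complement has P[∩ A_i^c] ≥ 1 − 8/9 = 1/9 > 0, so some outcome avoids every A_i.

4·p = 8/9 ≈ 0.8889; existence CERTIFIED by the union bound.


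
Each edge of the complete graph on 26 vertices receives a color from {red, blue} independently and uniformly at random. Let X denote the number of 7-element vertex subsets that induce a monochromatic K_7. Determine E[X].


Let X = Σ_S X_S over the C(26, 7) = 657800 subsets S of size 7, where X_S = 1 if the K_7 on S is monochromatic.
For a fixed S, the K_7 on S has C(7, 2) = 21 edges. P[all 21 edges red] = (1/2)^21, and likewise for blue, so P[monochromatic] = 2·(1/2)^21 = 2^{1 − 21} = 1/1048576.
By linearity: E[X] = C(26, 7) · 2^{1 − 21} = 657800 · 1/1048576 = 82225/131072.
Numerically: E[X] ≈ 0.627.

E[X] = C(26,7)·2^(1−C(7,2)) = 82225/131072 ≈ 0.627.


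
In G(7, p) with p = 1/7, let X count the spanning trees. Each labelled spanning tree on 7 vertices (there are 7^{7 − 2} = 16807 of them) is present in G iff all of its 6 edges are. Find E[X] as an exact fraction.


K_7 has 7^{7 − 2} = 16807 labelled spanning trees.
For each such spanning tree H, let X_H = 1 if all 6 edges of H are present in G. Then P[X_H = 1] = p^{6} = (1/7)^{6} = 1/117649.
Summing the indicators: E[X] = Σ_H E[X_H] = 16807 · p^{6} = 16807 · 1/117649 = 1/7.
Numerically: E[X] ≈ 0.142857.

E[X] = 16807 · (1/7)^{6} = 1/7 ≈ 0.142857.


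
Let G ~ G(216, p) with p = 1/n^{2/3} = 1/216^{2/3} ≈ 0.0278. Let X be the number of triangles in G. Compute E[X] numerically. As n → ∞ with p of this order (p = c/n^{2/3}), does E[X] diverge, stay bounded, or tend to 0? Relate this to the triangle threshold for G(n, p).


Number of potential triangles: C(216, 3) = 1656360.
Each occurs with probability p³ ≈ (0.0278)³ ≈ 2.14335e-05.
By linearity: E[X] = C(216, 3)·p³ ≈ 1656360 · 2.14335e-05 ≈ 35.502.
Since α = 2/3 < 1, p = c/n^{2/3} ≫ 1/n is above the triangle threshold p ~ 1/n. Asymptotically E[X] ~ (c³/6)·n^{3(1−α)} = (1³/6)·n^{1} → ∞; triangles are abundant w.h.p.

E[X] ≈ 35.502; in regime p = Θ(1/n^{2/3}) E[X] diverges (above the triangle threshold p ~ 1/n).


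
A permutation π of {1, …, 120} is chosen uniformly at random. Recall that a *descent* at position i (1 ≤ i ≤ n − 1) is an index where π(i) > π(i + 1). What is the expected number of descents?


Write X = Σ X_I over i = 1, …, 119, with X_I the indicator of one descent.
There are 119 indicators.
For each fixed i, the pair (π(i), π(i+1)) is a uniformly random ordered pair of distinct values from {1, …, 120}; by symmetry P[π(i) > π(i+1)] = 1/2.
By linearity: E[X] = 119 · (1/2) = (120 − 1) · (1/2) = 119/2 ≈ 59.500000.

E[X] = 119/2 = 59.500000.


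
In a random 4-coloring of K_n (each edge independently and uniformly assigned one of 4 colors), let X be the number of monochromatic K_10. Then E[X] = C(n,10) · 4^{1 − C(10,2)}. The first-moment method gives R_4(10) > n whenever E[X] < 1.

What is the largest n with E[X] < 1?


We need C(n, 10) · 4^{1 − 45} < 1, i.e. C(n, 10) < 4^{45 − 1} = 309485009821345068724781056.
Check values of n near the boundary:
  n = 2021: C(2021, 10) = 306347841644770462864800616; 306347841644770462864800616 < 309485009821345068724781056? YES
  n = 2022: C(2022, 10) = 307870445231474093395937796; 307870445231474093395937796 < 309485009821345068724781056? YES
  n = 2023: C(2023, 10) = 309399856285778485315440716; 309399856285778485315440716 < 309485009821345068724781056? YES
  n = 2024: C(2024, 10) = 310936101848269937576192656; 310936101848269937576192656 < 309485009821345068724781056? NO
  n = 2025: C(2025, 10) = 312479209053472269772600560; 312479209053472269772600560 < 309485009821345068724781056? NO
The largest n with C(n, 10) < 309485009821345068724781056 is n = 2023 (where E[X] = 77349964071444621328860179/77371252455336267181195264 ≈ 0.99972). Hence R_4(10) > 2023, i.e. R_4(10) ≥ 2024.

Largest n = 2023; hence R_4(10) > 2023.


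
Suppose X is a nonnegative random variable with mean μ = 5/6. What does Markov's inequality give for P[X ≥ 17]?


μ = E[X] = 5/6, a = 17.
Markov: P[X ≥ 17] ≤ μ/a = (5/6)/17 = 5/102.
Numerically: ≈ 0.0490.
(Since a = 17 > μ = 0.8333, the bound 5/102 is < 1 and informative.)

P[X ≥ 17] ≤ 5/102 ≈ 0.0490.


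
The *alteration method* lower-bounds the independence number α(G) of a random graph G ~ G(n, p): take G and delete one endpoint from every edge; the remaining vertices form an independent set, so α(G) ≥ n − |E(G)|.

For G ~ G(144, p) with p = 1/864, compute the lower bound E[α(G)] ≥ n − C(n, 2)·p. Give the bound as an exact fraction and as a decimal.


E[|E(G)|] = C(144, 2)·p = 10296 · (1/864) = 143/12.
E[α(G)] ≥ n − E[|E(G)|] = 144 − 143/12 = 1585/12.
Numerically: ≈ 132.0833.
(This is only a lower bound; the true E[α(G)] may be larger.)

E[α(G)] ≥ 1585/12 ≈ 132.0833.


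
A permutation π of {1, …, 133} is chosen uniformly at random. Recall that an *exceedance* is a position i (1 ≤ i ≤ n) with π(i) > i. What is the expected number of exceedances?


Write X = Σ_{i=1}^{133} X_i, where X_i = 1_{π(i) > i}.
For each fixed i, π(i) is uniform over {1, …, 133} (marginal of a uniform permutation), so P[π(i) > i] = (n − i)/n. Summing: Σ_{i=1}^{133} (n − i)/n = (0 + 1 + … + 132)/133 = 133(133 − 1)/(2·133) = (133 − 1)/2.
Hence E[X] = Σ_{i=1}^{133} (133 − i)/133 = 66 ≈ 66.00000.

E[X] = 66 = 66.00000.


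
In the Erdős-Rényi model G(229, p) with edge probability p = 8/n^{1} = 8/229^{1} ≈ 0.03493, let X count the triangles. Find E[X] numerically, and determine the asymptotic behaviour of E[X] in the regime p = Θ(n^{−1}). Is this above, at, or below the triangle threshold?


Number of potential triangles: C(229, 3) = 1975354.
Each occurs with probability p³ ≈ (0.03493)³ ≈ 4.263473e-05.
By linearity: E[X] = C(229, 3)·p³ ≈ 1975354 · 4.263473e-05 ≈ 84.2187.
Here α = 1, so p = 8/n is exactly at the triangle threshold p ~ 1/n. Asymptotically E[X] → c³/6 = 8³/6 = 256/3 ≈ 85.3333, a bounded constant. In this regime the triangle count is asymptotically Poisson(c³/6).

E[X] ≈ 84.2187; in regime p = Θ(1/n^{1}) E[X] stays bounded (at the triangle threshold p ~ 1/n).


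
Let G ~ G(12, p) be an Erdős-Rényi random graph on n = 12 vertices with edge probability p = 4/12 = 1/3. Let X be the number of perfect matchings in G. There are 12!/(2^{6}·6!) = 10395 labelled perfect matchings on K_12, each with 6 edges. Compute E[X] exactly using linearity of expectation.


K_12 has 12!/(2^{6}·6!) = 10395 labelled perfect matchings.
For each such perfect matching H, let X_H = 1 if all 6 edges of H are present in G. Then P[X_H = 1] = p^{6} = (1/3)^{6} = 1/729.
Summing the indicators: E[X] = Σ_H E[X_H] = 10395 · p^{6} = 10395 · 1/729 = 385/27.
Numerically: E[X] ≈ 14.26.

E[X] = 10395 · (1/3)^{6} = 385/27 ≈ 14.26.


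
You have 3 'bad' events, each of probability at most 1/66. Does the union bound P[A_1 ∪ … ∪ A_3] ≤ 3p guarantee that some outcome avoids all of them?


Union bound: P[∪_{i=1}^{3} A_i] ≤ Σ_i P[A_i] ≤ 3·p = 3·(1/66) = 1/22.
Numerically: 1/22 ≈ 0.0454545.
Is 1/22 < 1? YES.
Since P[∪ A_i] ≤ 1/22 < 1, the complement has P[∩ A_i^c] ≥ 1 − 1/22 = 21/22 > 0, so some outcome avoids every A_i.

3·p = 1/22 ≈ 0.0454545; existence CERTIFIED by the union bound.


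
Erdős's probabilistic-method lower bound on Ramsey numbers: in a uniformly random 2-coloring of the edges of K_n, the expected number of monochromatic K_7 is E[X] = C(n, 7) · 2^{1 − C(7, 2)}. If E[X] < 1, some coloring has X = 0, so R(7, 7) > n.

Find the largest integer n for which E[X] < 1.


We need C(n, 7) · 2^{1 − 21} < 1, i.e. C(n, 7) < 2^{21 − 1} = 1048576.
Check values of n near the boundary:
  n = 25: C(25, 7) = 480700; 480700 < 1048576? YES
  n = 26: C(26, 7) = 657800; 657800 < 1048576? YES
  n = 27: C(27, 7) = 888030; 888030 < 1048576? YES
  n = 28: C(28, 7) = 1184040; 1184040 < 1048576? NO
  n = 29: C(29, 7) = 1560780; 1560780 < 1048576? NO
The largest n with C(n, 7) < 1048576 is n = 27 (where E[X] = 444015/524288 ≈ 0.847). Hence R(7, 7) > 27, i.e. R(7, 7) ≥ 28.

Largest n = 27; hence R(7, 7) > 27.


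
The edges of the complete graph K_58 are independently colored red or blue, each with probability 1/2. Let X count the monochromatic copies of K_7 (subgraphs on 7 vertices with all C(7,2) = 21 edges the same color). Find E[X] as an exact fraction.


Let X = Σ_S X_S over the C(58, 7) = 300674088 subsets S of size 7, where X_S = 1 if the K_7 on S is monochromatic.
For a fixed S, the K_7 on S has C(7, 2) = 21 edges. P[all 21 edges red] = (1/2)^21, and likewise for blue, so P[monochromatic] = 2·(1/2)^21 = 2^{1 − 21} = 1/1048576.
By linearity of expectation: E[X] = C(58, 7) · 2^{1 − 21} = 300674088 · 1/1048576 = 37584261/131072.
Numerically: E[X] ≈ 286.74516.

E[X] = C(58,7)·2^(1−C(7,2)) = 37584261/131072 ≈ 286.74516.


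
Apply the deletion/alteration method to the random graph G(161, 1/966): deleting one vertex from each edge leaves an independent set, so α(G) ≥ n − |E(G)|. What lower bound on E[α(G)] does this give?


E[|E(G)|] = C(161, 2)·p = 12880 · (1/966) = 40/3.
E[α(G)] ≥ n − E[|E(G)|] = 161 − 40/3 = 443/3.
Numerically: ≈ 147.666667.
(This is only a lower bound; the true E[α(G)] may be larger.)

E[α(G)] ≥ 443/3 ≈ 147.666667.


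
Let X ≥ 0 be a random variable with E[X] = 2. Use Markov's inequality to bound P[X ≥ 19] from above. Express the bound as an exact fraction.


μ = E[X] = 2, a = 19.
Markov: P[X ≥ 19] ≤ μ/a = (2)/19 = 2/19.
Numerically: ≈ 0.10526.
(Since a = 19 > μ = 2.00000, the bound 2/19 is < 1 and informative.)

P[X ≥ 19] ≤ 2/19 ≈ 0.10526.


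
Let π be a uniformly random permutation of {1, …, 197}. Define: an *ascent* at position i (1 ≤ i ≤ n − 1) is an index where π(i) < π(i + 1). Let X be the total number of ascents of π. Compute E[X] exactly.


Write X = Σ X_I over i = 1, …, 196, with X_I the indicator of one ascent.
There are 196 indicators.
For each fixed i, the pair (π(i), π(i+1)) is a uniformly random ordered pair of distinct values from {1, …, 197}; by symmetry P[π(i) < π(i+1)] = 1/2.
By linearity: E[X] = 196 · (1/2) = (197 − 1) · (1/2) = 98 ≈ 98.0000.

E[X] = 98 = 98.0000.


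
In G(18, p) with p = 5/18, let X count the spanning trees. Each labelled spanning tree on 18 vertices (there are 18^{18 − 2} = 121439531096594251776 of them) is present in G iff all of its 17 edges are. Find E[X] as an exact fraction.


K_18 has 18^{18 − 2} = 121439531096594251776 labelled spanning trees.
For each such spanning tree H, let X_H = 1 if all 17 edges of H are present in G. Then P[X_H = 1] = p^{17} = (5/18)^{17} = 762939453125/2185911559738696531968.
By linearity of expectation: E[X] = Σ_H E[X_H] = 121439531096594251776 · p^{17} = 121439531096594251776 · 762939453125/2185911559738696531968 = 762939453125/18.
Numerically: E[X] ≈ 4.2386e+10.

E[X] = 121439531096594251776 · (5/18)^{17} = 762939453125/18 ≈ 4.2386e+10.


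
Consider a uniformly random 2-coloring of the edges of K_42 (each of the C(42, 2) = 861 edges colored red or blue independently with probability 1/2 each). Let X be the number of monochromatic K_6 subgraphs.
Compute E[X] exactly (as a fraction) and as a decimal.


Let X = Σ_S X_S over the C(42, 6) = 5245786 subsets S of size 6, where X_S = 1 if the K_6 on S is monochromatic.
For a fixed S, the K_6 on S has C(6, 2) = 15 edges. P[all 15 edges red] = (1/2)^15, and likewise for blue, so P[monochromatic] = 2·(1/2)^15 = 2^{1 − 15} = 1/16384.
By linearity of expectation: E[X] = C(42, 6) · 2^{1 − 15} = 5245786 · 1/16384 = 2622893/8192.
Numerically: E[X] ≈ 320.17737.

E[X] = C(42,6)·2^(1−C(6,2)) = 2622893/8192 ≈ 320.17737.


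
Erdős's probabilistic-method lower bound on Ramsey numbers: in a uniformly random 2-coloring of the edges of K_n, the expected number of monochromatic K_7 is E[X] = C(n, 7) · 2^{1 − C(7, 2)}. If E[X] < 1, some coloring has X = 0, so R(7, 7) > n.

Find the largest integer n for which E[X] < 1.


We need C(n, 7) · 2^{1 − 21} < 1, i.e. C(n, 7) < 2^{21 − 1} = 1048576.
Check values of n near the boundary:
  n = 21: C(21, 7) = 116280; 116280 < 1048576? YES
  n = 22: C(22, 7) = 170544; 170544 < 1048576? YES
  n = 23: C(23, 7) = 245157; 245157 < 1048576? YES
  n = 24: C(24, 7) = 346104; 346104 < 1048576? YES
  n = 25: C(25, 7) = 480700; 480700 < 1048576? YES
  n = 26: C(26, 7) = 657800; 657800 < 1048576? YES
  n = 27: C(27, 7) = 888030; 888030 < 1048576? YES
  n = 28: C(28, 7) = 1184040; 1184040 < 1048576? NO
  n = 29: C(29, 7) = 1560780; 1560780 < 1048576? NO
  n = 30: C(30, 7) = 2035800; 2035800 < 1048576? NO
The largest n with C(n, 7) < 1048576 is n = 27 (where E[X] = 444015/524288 ≈ 0.84689). Hence R(7, 7) > 27, i.e. R(7, 7) ≥ 28.

Largest n = 27; hence R(7, 7) > 27.


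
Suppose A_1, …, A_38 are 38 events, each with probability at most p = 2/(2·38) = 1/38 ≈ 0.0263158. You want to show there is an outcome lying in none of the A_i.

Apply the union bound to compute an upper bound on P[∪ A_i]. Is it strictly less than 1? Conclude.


Union bound: P[∪_{i=1}^{38} A_i] ≤ Σ_i P[A_i] ≤ 38·p = 38·(1/38) = 1.
Numerically: 1 ≈ 1.0000000.
Is 1 < 1? NO.
Since the bound 1 is ≥ 1, the union bound is uninformative here; it does NOT by itself certify existence.

38·p = 1 ≈ 1.0000000; existence NOT certified by the union bound.


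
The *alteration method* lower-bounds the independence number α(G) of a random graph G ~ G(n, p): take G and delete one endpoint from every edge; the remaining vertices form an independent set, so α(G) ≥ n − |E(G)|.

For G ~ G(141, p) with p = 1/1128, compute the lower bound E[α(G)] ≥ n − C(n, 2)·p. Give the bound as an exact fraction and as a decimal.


E[|E(G)|] = C(141, 2)·p = 9870 · (1/1128) = 35/4.
E[α(G)] ≥ n − E[|E(G)|] = 141 − 35/4 = 529/4.
Numerically: ≈ 132.250000.
(This is only a lower bound; the true E[α(G)] may be larger.)

E[α(G)] ≥ 529/4 ≈ 132.250000.


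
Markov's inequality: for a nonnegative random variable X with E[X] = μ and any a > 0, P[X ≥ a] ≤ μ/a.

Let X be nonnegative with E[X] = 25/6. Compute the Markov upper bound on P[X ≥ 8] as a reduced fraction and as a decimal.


μ = E[X] = 25/6, a = 8.
Markov: P[X ≥ 8] ≤ μ/a = (25/6)/8 = 25/48.
Numerically: ≈ 0.521.
(Since a = 8 > μ = 4.167, the bound 25/48 is < 1 and informative.)

P[X ≥ 8] ≤ 25/48 ≈ 0.521.


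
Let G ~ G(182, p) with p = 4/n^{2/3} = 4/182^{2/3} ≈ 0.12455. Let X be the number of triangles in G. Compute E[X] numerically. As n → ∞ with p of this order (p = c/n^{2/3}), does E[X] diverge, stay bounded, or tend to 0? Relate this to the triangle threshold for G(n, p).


Number of potential triangles: C(182, 3) = 988260.
Each occurs with probability p³ ≈ (0.12455)³ ≈ 1.9321338e-03.
By linearity: E[X] = C(182, 3)·p³ ≈ 988260 · 1.9321338e-03 ≈ 1909.45055.
Since α = 2/3 < 1, p = c/n^{2/3} ≫ 1/n is above the triangle threshold p ~ 1/n. Asymptotically E[X] ~ (c³/6)·n^{3(1−α)} = (4³/6)·n^{1} → ∞; triangles are abundant w.h.p.

E[X] ≈ 1909.45055; in regime p = Θ(1/n^{2/3}) E[X] diverges (above the triangle threshold p ~ 1/n).


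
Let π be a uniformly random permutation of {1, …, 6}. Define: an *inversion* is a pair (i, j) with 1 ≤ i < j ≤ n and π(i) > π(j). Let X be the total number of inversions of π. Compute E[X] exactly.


Write X = Σ X_I over the C(6, 2) = 15 pairs i < j, with X_I the indicator of one inversion.
There are 15 indicators.
For each fixed pair i < j, the values π(i) and π(j) are two distinct elements of {1, …, 6} in uniformly random order; by symmetry P[π(i) > π(j)] = 1/2.
By linearity: E[X] = 15 · (1/2) = C(6, 2) · (1/2) = 15/2 = 15/2 ≈ 7.500000.

E[X] = 15/2 = 7.500000.


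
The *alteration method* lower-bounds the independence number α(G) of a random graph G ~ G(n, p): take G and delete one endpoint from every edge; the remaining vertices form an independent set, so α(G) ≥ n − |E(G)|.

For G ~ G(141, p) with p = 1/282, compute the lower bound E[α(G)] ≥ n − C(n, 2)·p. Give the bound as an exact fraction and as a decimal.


E[|E(G)|] = C(141, 2)·p = 9870 · (1/282) = 35.
E[α(G)] ≥ n − E[|E(G)|] = 141 − 35 = 106.
Numerically: ≈ 106.000.
(This is only a lower bound; the true E[α(G)] may be larger.)

E[α(G)] ≥ 106 ≈ 106.000.


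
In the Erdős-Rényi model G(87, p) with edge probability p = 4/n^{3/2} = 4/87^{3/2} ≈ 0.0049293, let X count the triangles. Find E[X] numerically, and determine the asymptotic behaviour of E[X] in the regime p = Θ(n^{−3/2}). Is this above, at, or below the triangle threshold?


Number of potential triangles: C(87, 3) = 105995.
Each occurs with probability p³ ≈ (0.0049293)³ ≈ 1.1976870e-07.
By linearity: E[X] = C(87, 3)·p³ ≈ 105995 · 1.1976870e-07 ≈ 0.01269.
Since α = 3/2 > 1, p = c/n^{3/2} = o(1/n) is below the triangle threshold p ~ 1/n. Asymptotically E[X] ~ (c³/6)·n^{3(1−α)} = (4³/6)·n^{-1.5} → 0, so by Markov's inequality G has no triangles w.h.p.

E[X] ≈ 0.01269; in regime p = Θ(1/n^{3/2}) E[X] tends to 0 (below the triangle threshold p ~ 1/n).


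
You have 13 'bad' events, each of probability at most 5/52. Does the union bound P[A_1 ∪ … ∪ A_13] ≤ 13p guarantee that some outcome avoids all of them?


Union bound: P[∪_{i=1}^{13} A_i] ≤ Σ_i P[A_i] ≤ 13·p = 13·(5/52) = 5/4.
Numerically: 5/4 ≈ 1.2500000.
Is 5/4 < 1? NO.
Since the bound 5/4 is ≥ 1, the union bound is uninformative here; it does NOT by itself certify existence.

13·p = 5/4 ≈ 1.2500000; existence NOT certified by the union bound.


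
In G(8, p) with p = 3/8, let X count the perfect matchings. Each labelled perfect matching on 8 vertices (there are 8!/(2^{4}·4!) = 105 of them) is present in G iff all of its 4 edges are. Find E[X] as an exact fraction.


K_8 has 8!/(2^{4}·4!) = 105 labelled perfect matchings.
For each such perfect matching H, let X_H = 1 if all 4 edges of H are present in G. Then P[X_H = 1] = p^{4} = (3/8)^{4} = 81/4096.
By linearity: E[X] = Σ_H E[X_H] = 105 · p^{4} = 105 · 81/4096 = 8505/4096.
Numerically: E[X] ≈ 2.0764.

E[X] = 105 · (3/8)^{4} = 8505/4096 ≈ 2.0764.


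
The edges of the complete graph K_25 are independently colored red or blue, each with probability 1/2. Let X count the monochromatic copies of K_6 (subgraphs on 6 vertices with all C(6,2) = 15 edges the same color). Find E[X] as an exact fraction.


Let X = Σ_S X_S over the C(25, 6) = 177100 subsets S of size 6, where X_S = 1 if the K_6 on S is monochromatic.
For a fixed S, the K_6 on S has C(6, 2) = 15 edges. P[all 15 edges red] = (1/2)^15, and likewise for blue, so P[monochromatic] = 2·(1/2)^15 = 2^{1 − 15} = 1/16384.
By linearity: E[X] = C(25, 6) · 2^{1 − 15} = 177100 · 1/16384 = 44275/4096.
Numerically: E[X] ≈ 10.8093.

E[X] = C(25,6)·2^(1−C(6,2)) = 44275/4096 ≈ 10.8093.


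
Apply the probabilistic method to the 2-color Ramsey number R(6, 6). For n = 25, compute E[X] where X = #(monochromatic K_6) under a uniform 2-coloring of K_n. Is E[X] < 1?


E[X] = C(25, 6) · 2^{1 − 15} = 177100 · 2^{−14} = 177100/16384.
As a reduced fraction: E[X] = 44275/4096 ≈ 10.809.
Is E[X] < 1? NO.
Since E[X] ≥ 1, the first-moment bound is inconclusive at n = 25; it does NOT by itself certify R(6, 6) > 25.

E[X] = 44275/4096 ≈ 10.809; E[X] ≥ 1; first-moment method inconclusive here.
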